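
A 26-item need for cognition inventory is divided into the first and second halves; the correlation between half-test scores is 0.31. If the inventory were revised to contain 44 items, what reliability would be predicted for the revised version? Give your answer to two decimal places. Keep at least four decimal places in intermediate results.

0.60

First correct the split-half correlation to full-test reliability: r_full = 2 × 0.31 / (1 + 0.31) ≈ 0.4733
Length factor from 26 to 44 items: n = 44/26 = 1.6923
r_new = n·r_full / (1 + (n − 1)·r_full) = 0.8010 / 1.3277 ≈ 0.6033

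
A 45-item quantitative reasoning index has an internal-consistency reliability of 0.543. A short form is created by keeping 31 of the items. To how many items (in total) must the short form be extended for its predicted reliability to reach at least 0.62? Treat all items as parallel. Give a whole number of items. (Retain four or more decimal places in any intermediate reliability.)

Short-form reliability: n = 31/45 = 0.6889; r_31 = n·r/(1+(n−1)r) ≈ 0.4501
Then solve for n' with r_old = 0.4501, r_target = 0.62: n' = 0.62(1 − 0.4501)/[0.4501(1 − 0.62)] = 1.9933
Total items = 1.9933 × 31 = 61.79, rounded up to 62.

62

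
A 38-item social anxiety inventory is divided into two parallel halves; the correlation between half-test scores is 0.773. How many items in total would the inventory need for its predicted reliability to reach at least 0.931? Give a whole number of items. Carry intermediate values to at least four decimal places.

76

Corrected full-test reliability: r_full = 2 × 0.773 / (1 + 0.773) ≈ 0.8720
Solve Spearman-Brown for n: n = 0.931(1 − 0.8720) / [0.8720(1 − 0.931)] = 1.9806
Required items = 1.9806 × 38 = 75.26, so 76 items.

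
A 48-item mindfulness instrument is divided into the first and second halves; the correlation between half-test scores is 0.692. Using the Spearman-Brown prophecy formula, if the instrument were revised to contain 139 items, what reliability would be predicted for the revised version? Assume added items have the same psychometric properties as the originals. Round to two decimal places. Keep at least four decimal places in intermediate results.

First correct the split-half correlation to full-test reliability: r_full = 2 × 0.692 / (1 + 0.692) ≈ 0.8180
Length factor from 48 to 139 items: n = 139/48 = 2.8958
r_new = n·r_full / (1 + (n − 1)·r_full) = 2.3688 / 2.5508 ≈ 0.9286

0.93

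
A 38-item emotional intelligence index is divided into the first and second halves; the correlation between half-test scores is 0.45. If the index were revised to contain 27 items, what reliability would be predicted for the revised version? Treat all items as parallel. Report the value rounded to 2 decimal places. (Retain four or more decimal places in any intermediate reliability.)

First correct the split-half correlation to full-test reliability: r_full = 2 × 0.45 / (1 + 0.45) ≈ 0.6207
Then adjust to 27 items: n = 27/38 = 0.7105
r_new = n·r_full / (1 + (n − 1)·r_full) = 0.4410 / 0.8203 ≈ 0.5376

0.54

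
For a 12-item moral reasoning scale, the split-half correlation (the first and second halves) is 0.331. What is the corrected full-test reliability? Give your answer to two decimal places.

0.50

r_full = 2r_hh / (1 + r_hh) = 2 × 0.331 / (1 + 0.331)
r_full = 0.6620 / 1.3310 ≈ 0.4974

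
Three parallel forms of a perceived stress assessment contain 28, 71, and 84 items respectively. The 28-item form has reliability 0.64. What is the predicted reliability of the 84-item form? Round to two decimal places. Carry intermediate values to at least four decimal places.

Only the ratio of lengths matters: n = 84/28 = 3.0000
r_{84} = n·r / (1 + (n − 1)·r) = 1.9200 / 2.2800 ≈ 0.8421

0.84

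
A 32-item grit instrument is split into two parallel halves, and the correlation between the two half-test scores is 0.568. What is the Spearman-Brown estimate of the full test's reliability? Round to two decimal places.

0.72

Apply the Spearman-Brown correction with n = 2:
r_full = 2(0.568) / (1 + 0.568)
       = 1.1360 / 1.5680 = 0.7245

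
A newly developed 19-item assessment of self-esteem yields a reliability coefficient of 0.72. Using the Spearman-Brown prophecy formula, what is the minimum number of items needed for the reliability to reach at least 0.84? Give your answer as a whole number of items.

Invert Spearman-Brown to solve for n:
n = r_target (1 − r_old) / [ r_old (1 − r_target) ]
n = 0.84(1 − 0.72) / [0.72(1 − 0.84)]
n = 0.2352 / 0.1152 ≈ 2.0417
Items needed = n × 19 = 2.0417 × 19 ≈ 38.79 → round up to 39

39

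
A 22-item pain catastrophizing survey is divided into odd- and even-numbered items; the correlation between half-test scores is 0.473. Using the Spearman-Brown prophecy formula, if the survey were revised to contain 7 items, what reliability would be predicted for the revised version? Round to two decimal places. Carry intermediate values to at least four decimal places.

0.36

First correct the split-half correlation to full-test reliability: r_full = 2 × 0.473 / (1 + 0.473) ≈ 0.6422
Length factor from 22 to 7 items: n = 7/22 = 0.3182
r_new = n·r_full / (1 + (n − 1)·r_full) = 0.2043 / 0.5621 ≈ 0.3635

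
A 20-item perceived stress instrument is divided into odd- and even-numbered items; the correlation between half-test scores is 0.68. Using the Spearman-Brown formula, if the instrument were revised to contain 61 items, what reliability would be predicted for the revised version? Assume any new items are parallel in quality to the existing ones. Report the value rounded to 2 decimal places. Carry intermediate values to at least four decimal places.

Spearman-Brown correction (n = 2): r_full = 2·0.68/(1 + 0.68) = 0.8095
Then adjust to 61 items: n = 61/20 = 3.0500
r_new = n·r_full / (1 + (n − 1)·r_full) = 2.4690 / 2.6595 ≈ 0.9284

0.93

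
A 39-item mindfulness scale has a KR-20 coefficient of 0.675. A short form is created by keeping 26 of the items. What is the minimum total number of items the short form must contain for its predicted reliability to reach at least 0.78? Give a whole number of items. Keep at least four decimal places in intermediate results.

67

First, r for the 26-item form: n = 26/39 = 0.6667, so r_26 = 0.6667·0.675/(1 + (0.6667 − 1)·0.675) = 0.5807
Length factor from the short form to reach 0.78: n' = 0.78(1 − 0.5807) / [0.5807(1 − 0.78)] ≈ 2.5600
Items = 2.5600 × 26 ≈ 66.56 → 67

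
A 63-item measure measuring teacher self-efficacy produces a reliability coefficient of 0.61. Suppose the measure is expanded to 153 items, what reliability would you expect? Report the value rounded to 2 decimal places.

0.79

n = 153/63 = 2.4286
r_new = (2.4286 × 0.61) / (1 + (2.4286 − 1) × 0.61)
r_new = 1.4814 / 1.8714 ≈ 0.7916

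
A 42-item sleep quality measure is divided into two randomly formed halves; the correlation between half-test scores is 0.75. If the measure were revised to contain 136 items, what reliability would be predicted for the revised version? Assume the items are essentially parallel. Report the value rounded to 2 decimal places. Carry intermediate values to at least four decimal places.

0.95

Full-test reliability from the split-half r: r_full = 2(0.75)/(1 + 0.75) = 0.8571
Length factor from 42 to 136 items: n = 136/42 = 3.2381
r_new = n·r_full / (1 + (n − 1)·r_full) = 2.7754 / 2.9183 ≈ 0.9510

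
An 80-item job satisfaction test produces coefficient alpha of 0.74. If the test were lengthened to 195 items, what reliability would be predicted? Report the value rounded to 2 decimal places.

The new length is 195/80 = 2.4375 times the old.
Spearman-Brown: r_new = n·r / (1 + (n − 1)·r)
r_new = 2.4375·0.74 / [1 + (2.4375 − 1)·0.74]
r_new = 1.8037 / 2.0637 ≈ 0.8740

0.87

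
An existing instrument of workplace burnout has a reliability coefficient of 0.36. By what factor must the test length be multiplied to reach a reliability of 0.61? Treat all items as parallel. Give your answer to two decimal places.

Spearman-Brown solved for the length factor n:
n = r_target (1 − r_old) / [ r_old (1 − r_target) ]
n = [0.61 × 0.64] / [0.36 × 0.39]
  = 0.3904 / 0.1404 = 2.7806

2.78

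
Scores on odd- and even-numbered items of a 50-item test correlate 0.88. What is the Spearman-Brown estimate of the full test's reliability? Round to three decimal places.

0.936

Apply the Spearman-Brown correction with n = 2:
r_full = 2(0.88) / (1 + 0.88)
       = 1.7600 / 1.8800 = 0.9362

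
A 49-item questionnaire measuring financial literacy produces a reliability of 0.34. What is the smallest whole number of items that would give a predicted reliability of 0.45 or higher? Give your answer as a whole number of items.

Invert Spearman-Brown to solve for n:
n = r_target (1 − r_old) / [ r_old (1 − r_target) ]
n = [0.45 × 0.66] / [0.34 × 0.55]
  = 0.2970 / 0.1870 = 1.5882
1.5882 × 49 = 77.82 → 78 items

78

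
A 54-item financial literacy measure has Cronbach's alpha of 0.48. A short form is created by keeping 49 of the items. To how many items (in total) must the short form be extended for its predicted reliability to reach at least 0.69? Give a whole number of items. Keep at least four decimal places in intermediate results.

Short-form reliability: n = 49/54 = 0.9074; r_49 = n·r/(1+(n−1)r) ≈ 0.4558
Then solve for n' with r_old = 0.4558, r_target = 0.69: n' = 0.69(1 − 0.4558)/[0.4558(1 − 0.69)] = 2.6575
Items = 2.6575 × 49 ≈ 130.22 → 131

131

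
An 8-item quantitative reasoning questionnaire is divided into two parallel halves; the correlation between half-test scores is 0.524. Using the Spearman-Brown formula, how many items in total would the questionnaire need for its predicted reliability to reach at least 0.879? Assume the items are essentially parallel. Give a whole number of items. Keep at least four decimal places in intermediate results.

r_full = 2(0.524)/(1 + 0.524) = 0.6877
Solve Spearman-Brown for n: n = 0.879(1 − 0.6877) / [0.6877(1 − 0.879)] = 3.2990
Required items = 3.2990 × 8 = 26.39, so 27 items.

27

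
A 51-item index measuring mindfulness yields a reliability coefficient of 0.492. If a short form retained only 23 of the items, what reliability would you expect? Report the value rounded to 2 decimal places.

Length ratio n = 23/51 = 0.451
r_new = (0.451 × 0.492) / (1 + (0.451 − 1) × 0.492)
r_new = 0.2219 / 0.7299 ≈ 0.3040

0.30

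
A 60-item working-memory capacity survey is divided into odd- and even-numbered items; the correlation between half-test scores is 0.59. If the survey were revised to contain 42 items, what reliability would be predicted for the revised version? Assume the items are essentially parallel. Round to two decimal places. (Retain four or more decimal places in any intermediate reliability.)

0.67

Full-test reliability from the split-half r: r_full = 2(0.59)/(1 + 0.59) = 0.7421
Then adjust to 42 items: n = 42/60 = 0.7000
r_new = n·r_full / (1 + (n − 1)·r_full) = 0.5195 / 0.7774 ≈ 0.6683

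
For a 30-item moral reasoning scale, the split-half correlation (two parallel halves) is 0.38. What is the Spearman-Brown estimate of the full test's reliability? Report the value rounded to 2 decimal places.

0.55

The full test is twice the length of either half (n = 2).
r_full = 2r_hh / (1 + r_hh) = 2 × 0.38 / (1 + 0.38)
r_full = 0.7600 / 1.3800 ≈ 0.5507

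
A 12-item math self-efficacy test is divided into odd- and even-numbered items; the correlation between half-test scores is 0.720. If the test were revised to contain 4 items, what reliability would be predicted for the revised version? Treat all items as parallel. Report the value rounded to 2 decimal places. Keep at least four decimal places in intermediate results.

0.63

Full-test reliability from the split-half r: r_full = 2(0.720)/(1 + 0.720) = 0.8372
Then adjust to 4 items: n = 4/12 = 0.3333
r_new = n·r_full / (1 + (n − 1)·r_full) = 0.2790 / 0.4418 ≈ 0.6315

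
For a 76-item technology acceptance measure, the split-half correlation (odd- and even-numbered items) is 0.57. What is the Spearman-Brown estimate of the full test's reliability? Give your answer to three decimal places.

0.726

Apply the Spearman-Brown correction with n = 2:
r_full = 2r_hh / (1 + r_hh) = 2 × 0.57 / (1 + 0.57)
r_full = 1.1400 / 1.5700 ≈ 0.7261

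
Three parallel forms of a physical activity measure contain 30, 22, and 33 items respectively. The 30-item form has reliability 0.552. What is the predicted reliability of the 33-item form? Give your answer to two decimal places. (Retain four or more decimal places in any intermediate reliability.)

0.58

Only the ratio of lengths matters: n = 33/30 = 1.1000
r_{33} = n·r / (1 + (n − 1)·r) = 0.6072 / 1.0552 ≈ 0.5754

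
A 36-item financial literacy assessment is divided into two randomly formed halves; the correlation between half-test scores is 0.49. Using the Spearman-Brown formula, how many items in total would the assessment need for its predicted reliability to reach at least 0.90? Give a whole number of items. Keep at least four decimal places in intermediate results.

Corrected full-test reliability: r_full = 2 × 0.49 / (1 + 0.49) ≈ 0.6577
Solve Spearman-Brown for n: n = 0.90(1 − 0.6577) / [0.6577(1 − 0.90)] = 4.6841
Required items = 4.6841 × 36 = 168.63, so 169 items.

169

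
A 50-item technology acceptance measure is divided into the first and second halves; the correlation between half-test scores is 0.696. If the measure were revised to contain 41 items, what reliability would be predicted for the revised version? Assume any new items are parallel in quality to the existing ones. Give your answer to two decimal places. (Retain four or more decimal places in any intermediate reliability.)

0.79

Spearman-Brown correction (n = 2): r_full = 2·0.696/(1 + 0.696) = 0.8208
Then adjust to 41 items: n = 41/50 = 0.8200
r_new = n·r_full / (1 + (n − 1)·r_full) = 0.6731 / 0.8523 ≈ 0.7897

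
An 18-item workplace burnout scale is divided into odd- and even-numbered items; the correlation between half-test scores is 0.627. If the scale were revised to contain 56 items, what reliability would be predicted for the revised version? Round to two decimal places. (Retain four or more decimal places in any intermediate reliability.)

First correct the split-half correlation to full-test reliability: r_full = 2 × 0.627 / (1 + 0.627) ≈ 0.7707
Then adjust to 56 items: n = 56/18 = 3.1111
r_new = n·r_full / (1 + (n − 1)·r_full) = 2.3977 / 2.6270 ≈ 0.9127

0.91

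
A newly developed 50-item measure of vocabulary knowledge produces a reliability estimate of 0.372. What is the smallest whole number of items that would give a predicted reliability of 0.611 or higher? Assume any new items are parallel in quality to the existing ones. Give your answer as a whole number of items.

Rearranging the Spearman-Brown formula for n,
n = r*(1 − r) / [ r (1 − r*) ]
n = 0.611 × (1 − 0.372) / [ 0.372 × (1 − 0.611) ]
  = 0.383708 / 0.144708 = 2.6516
Items needed = n × 50 = 2.6516 × 50 ≈ 132.58 → round up to 133

133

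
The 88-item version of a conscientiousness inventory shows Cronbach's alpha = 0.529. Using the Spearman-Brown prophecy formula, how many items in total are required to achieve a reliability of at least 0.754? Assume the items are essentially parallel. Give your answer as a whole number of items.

241

Rearranging the Spearman-Brown formula for n,
n = r_target (1 − r_old) / [ r_old (1 − r_target) ]
n = [0.754 × 0.471] / [0.529 × 0.246]
n = 0.355134 / 0.130134 ≈ 2.7290
So the test needs 2.7290 × 88 ≈ 240.15 items; rounding up, 241.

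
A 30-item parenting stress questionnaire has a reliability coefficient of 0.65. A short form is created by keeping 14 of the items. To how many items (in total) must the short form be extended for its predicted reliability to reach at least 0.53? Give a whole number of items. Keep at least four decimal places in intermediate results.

19

First, r for the 14-item form: n = 14/30 = 0.4667, so r_14 = 0.4667·0.65/(1 + (0.4667 − 1)·0.65) = 0.4643
Then solve for n' with r_old = 0.4643, r_target = 0.53: n' = 0.53(1 − 0.4643)/[0.4643(1 − 0.53)] = 1.3011
Items = 1.3011 × 14 ≈ 18.22 → 19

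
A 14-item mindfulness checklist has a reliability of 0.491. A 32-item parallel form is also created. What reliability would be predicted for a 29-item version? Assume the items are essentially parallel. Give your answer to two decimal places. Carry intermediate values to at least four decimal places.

0.67

The 32-item form is not needed; work directly from the 14-item form with n = 29/14 = 2.0714.
r_{29} = n·r / (1 + (n − 1)·r) = 1.0171 / 1.5261 ≈ 0.6665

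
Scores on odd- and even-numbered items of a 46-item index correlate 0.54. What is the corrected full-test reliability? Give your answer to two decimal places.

The full test is twice the length of either half (n = 2).
r_full = 2r_hh / (1 + r_hh) = 2 × 0.54 / (1 + 0.54)
r_full = 1.0800 / 1.5400 ≈ 0.7013

0.70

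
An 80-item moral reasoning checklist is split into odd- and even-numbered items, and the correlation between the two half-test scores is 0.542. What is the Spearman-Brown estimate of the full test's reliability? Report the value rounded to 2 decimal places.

0.70

Apply the Spearman-Brown correction with n = 2:
r_full = 2(0.542) / (1 + 0.542)
       = 1.0840 / 1.5420 = 0.7030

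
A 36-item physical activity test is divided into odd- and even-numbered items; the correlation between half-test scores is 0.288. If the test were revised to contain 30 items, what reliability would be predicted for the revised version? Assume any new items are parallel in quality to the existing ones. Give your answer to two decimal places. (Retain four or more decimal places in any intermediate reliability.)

0.40

Full-test reliability from the split-half r: r_full = 2(0.288)/(1 + 0.288) = 0.4472
Length factor from 36 to 30 items: n = 30/36 = 0.8333
r_new = n·r_full / (1 + (n − 1)·r_full) = 0.3727 / 0.9255 ≈ 0.4027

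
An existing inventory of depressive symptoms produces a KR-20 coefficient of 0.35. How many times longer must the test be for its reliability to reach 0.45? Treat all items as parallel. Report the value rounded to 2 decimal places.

1.52

Rearranging the Spearman-Brown formula for n,
n = r_target (1 − r_old) / [ r_old (1 − r_target) ]
n = 0.45(1 − 0.35) / [0.35(1 − 0.45)]
n = 0.2925 / 0.1925 ≈ 1.5195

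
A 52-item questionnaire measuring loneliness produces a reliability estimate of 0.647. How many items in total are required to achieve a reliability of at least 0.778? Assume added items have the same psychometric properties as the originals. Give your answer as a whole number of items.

100

Rearranging the Spearman-Brown formula for n,
n = r*(1 − r) / [ r (1 − r*) ]
n = 0.778(1 − 0.647) / [0.647(1 − 0.778)]
  = 0.274634 / 0.143634 = 1.9120
1.9120 × 52 = 99.42 → 100 items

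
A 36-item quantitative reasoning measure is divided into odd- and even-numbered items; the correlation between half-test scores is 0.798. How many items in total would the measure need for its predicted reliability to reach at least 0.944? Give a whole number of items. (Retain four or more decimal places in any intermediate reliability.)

r_full = 2(0.798)/(1 + 0.798) = 0.8877
Solve Spearman-Brown for n: n = 0.944(1 − 0.8877) / [0.8877(1 − 0.944)] = 2.1325
Required items = 2.1325 × 36 = 76.77, so 77 items.

77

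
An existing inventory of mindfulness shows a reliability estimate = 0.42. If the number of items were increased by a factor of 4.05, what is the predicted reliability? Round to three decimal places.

Spearman-Brown: r_new = n·r / (1 + (n − 1)·r)
r_new = (4.05 × 0.42) / (1 + (4.05 − 1) × 0.42)
r_new = 1.7010 / 2.2810 ≈ 0.7457

0.746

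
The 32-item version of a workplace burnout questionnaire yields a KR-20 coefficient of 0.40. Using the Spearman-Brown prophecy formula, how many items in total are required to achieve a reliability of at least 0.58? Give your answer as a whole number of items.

67

n = [0.58 × 0.60] / [0.40 × 0.42]
  = 0.3480 / 0.1680 = 2.0714
So the test needs 2.0714 × 32 ≈ 66.28 items; rounding up, 67.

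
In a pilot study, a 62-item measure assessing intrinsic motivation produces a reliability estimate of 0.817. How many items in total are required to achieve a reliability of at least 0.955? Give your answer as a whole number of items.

Invert Spearman-Brown to solve for n:
n = r*(1 − r) / [ r (1 − r*) ]
n = 0.955(1 − 0.817) / [0.817(1 − 0.955)]
  = 0.174765 / 0.036765 = 4.7536
Items needed = n × 62 = 4.7536 × 62 ≈ 294.72 → round up to 295

295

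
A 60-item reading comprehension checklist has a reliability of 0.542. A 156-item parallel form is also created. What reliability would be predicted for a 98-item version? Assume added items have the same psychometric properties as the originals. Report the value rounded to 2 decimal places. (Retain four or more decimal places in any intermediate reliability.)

0.66

The 156-item form is not needed; work directly from the 60-item form with n = 98/60 = 1.6333.
r_{98} = n·r / (1 + (n − 1)·r) = 0.8852 / 1.3432 ≈ 0.6590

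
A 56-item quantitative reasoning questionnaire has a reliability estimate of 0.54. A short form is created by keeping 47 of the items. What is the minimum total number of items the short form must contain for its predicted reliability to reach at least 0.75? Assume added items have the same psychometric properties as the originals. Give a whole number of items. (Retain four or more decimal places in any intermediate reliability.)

144

Short-form reliability: n = 47/56 = 0.8393; r_47 = n·r/(1+(n−1)r) ≈ 0.4963
Then solve for n' with r_old = 0.4963, r_target = 0.75: n' = 0.75(1 − 0.4963)/[0.4963(1 − 0.75)] = 3.0447
Items = 3.0447 × 47 ≈ 143.10 → 144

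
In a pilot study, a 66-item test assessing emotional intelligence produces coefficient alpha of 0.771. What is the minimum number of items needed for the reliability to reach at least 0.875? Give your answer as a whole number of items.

n = 0.875(1 − 0.771) / [0.771(1 − 0.875)]
  = 0.200375 / 0.096375 = 2.0791
So the test needs 2.0791 × 66 ≈ 137.22 items; rounding up, 138.

138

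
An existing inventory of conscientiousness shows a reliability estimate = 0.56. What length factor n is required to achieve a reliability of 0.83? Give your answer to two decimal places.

Rearranging the Spearman-Brown formula for n,
n = r_target (1 − r_old) / [ r_old (1 − r_target) ]
n = 0.83(1 − 0.56) / [0.56(1 − 0.83)]
  = 0.3652 / 0.0952 = 3.8361

3.84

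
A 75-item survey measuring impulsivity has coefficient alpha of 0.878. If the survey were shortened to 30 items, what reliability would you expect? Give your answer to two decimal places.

n = 30/75 = 0.4
Apply the Spearman-Brown prophecy formula, r' = nr / [1 + (n − 1)r]:
r_new = 0.4·0.878 / [1 + (0.4 − 1)·0.878]
r_new = 0.3512 / 0.4732 ≈ 0.7422

0.74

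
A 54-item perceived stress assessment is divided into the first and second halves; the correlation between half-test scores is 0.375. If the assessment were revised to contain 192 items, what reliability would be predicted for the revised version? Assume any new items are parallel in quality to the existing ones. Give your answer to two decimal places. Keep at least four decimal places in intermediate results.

First correct the split-half correlation to full-test reliability: r_full = 2 × 0.375 / (1 + 0.375) ≈ 0.5455
Then adjust to 192 items: n = 192/54 = 3.5556
r_new = n·r_full / (1 + (n − 1)·r_full) = 1.9396 / 2.3941 ≈ 0.8102

0.81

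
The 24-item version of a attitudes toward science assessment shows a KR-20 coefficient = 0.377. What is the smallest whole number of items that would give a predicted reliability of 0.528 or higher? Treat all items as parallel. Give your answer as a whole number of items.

n = 0.528(1 − 0.377) / [0.377(1 − 0.528)]
n = 0.328944 / 0.177944 ≈ 1.8486
Items needed = n × 24 = 1.8486 × 24 ≈ 44.37 → round up to 45

45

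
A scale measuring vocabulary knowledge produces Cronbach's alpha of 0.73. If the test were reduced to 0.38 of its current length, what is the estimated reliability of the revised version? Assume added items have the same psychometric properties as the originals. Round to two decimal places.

r_new = (0.38 × 0.73) / (1 + (0.38 − 1) × 0.73)
r_new = 0.2774 / 0.5474 ≈ 0.5068

0.51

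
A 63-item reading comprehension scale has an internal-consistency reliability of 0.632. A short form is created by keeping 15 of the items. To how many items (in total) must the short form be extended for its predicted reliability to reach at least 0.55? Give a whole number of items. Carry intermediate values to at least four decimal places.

45

Short-form reliability: n = 15/63 = 0.2381; r_15 = n·r/(1+(n−1)r) ≈ 0.2902
Then solve for n' with r_old = 0.2902, r_target = 0.55: n' = 0.55(1 − 0.2902)/[0.2902(1 − 0.55)] = 2.9894
Items = 2.9894 × 15 ≈ 44.84 → 45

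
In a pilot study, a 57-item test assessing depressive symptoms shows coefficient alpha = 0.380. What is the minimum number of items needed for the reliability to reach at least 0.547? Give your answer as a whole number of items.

Spearman-Brown solved for the length factor n:
n = r*(1 − r) / [ r (1 − r*) ]
n = 0.547 × (1 − 0.380) / [ 0.380 × (1 − 0.547) ]
  = 0.339140 / 0.172140 = 1.9701
So the test needs 1.9701 × 57 ≈ 112.30 items; rounding up, 113.

113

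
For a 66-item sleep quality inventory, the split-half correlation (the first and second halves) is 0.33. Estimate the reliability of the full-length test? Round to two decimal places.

Apply the Spearman-Brown correction with n = 2:
r_full = 2(0.33) / (1 + 0.33)
       = 0.6600 / 1.3300 = 0.4962

0.50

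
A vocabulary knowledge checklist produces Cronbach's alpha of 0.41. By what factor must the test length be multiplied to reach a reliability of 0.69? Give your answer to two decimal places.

3.20

n = 0.69(1 − 0.41) / [0.41(1 − 0.69)]
n = 0.4071 / 0.1271 ≈ 3.2030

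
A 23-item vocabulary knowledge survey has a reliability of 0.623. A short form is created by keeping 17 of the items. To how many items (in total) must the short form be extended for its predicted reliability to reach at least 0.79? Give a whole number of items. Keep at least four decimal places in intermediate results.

First, r for the 17-item form: n = 17/23 = 0.7391, so r_17 = 0.7391·0.623/(1 + (0.7391 − 1)·0.623) = 0.5498
Then solve for n' with r_old = 0.5498, r_target = 0.79: n' = 0.79(1 − 0.5498)/[0.5498(1 − 0.79)] = 3.0804
Items = 3.0804 × 17 ≈ 52.37 → 53

53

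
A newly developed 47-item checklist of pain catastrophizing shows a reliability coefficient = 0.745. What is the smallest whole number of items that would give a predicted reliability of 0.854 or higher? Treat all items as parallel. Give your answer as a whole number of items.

95

Spearman-Brown solved for the length factor n:
n = r*(1 − r) / [ r (1 − r*) ]
n = 0.854(1 − 0.745) / [0.745(1 − 0.854)]
n = 0.217770 / 0.108770 ≈ 2.0021
So the test needs 2.0021 × 47 ≈ 94.10 items; rounding up, 95.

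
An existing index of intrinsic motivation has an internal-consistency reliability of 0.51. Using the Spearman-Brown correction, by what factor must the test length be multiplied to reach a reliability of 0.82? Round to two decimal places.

n = 0.82 × (1 − 0.51) / [ 0.51 × (1 − 0.82) ]
  = 0.4018 / 0.0918 = 4.3769

4.38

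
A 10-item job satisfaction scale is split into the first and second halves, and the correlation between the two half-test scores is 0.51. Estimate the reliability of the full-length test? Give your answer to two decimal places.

Apply the Spearman-Brown correction with n = 2:
r_full = 2(0.51) / (1 + 0.51)
r_full = 1.0200 / 1.5100 ≈ 0.6755

0.68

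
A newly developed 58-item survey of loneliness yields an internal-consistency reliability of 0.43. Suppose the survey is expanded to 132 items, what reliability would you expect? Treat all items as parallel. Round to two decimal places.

The new length is 132/58 = 2.2759 times the old.
By Spearman-Brown, r_new = n r / (1 + (n − 1) r).
r_new = 2.2759·0.43 / [1 + (2.2759 − 1)·0.43]
     = 0.9786 / 1.5486 = 0.6319

0.63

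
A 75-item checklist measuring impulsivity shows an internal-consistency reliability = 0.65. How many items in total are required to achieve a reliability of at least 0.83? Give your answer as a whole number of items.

Rearranging the Spearman-Brown formula for n,
n = r*(1 − r) / [ r (1 − r*) ]
n = 0.83 × (1 − 0.65) / [ 0.65 × (1 − 0.83) ]
n = 0.2905 / 0.1105 ≈ 2.6290
So the test needs 2.6290 × 75 ≈ 197.18 items; rounding up, 198.

198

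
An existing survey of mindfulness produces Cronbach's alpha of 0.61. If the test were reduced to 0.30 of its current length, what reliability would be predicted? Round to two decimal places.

0.32

Apply the Spearman-Brown prophecy formula, r' = nr / [1 + (n − 1)r]:
r_new = (0.3 × 0.61) / (1 + (0.3 − 1) × 0.61)
r_new = 0.1830 / 0.5730 ≈ 0.3194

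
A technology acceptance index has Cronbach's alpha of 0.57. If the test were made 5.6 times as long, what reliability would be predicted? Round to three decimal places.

Apply the Spearman-Brown prophecy formula, r' = nr / [1 + (n − 1)r]:
r_new = 5.6·0.57 / [1 + (5.6 − 1)·0.57]
r_new = 3.1920 / 3.6220 ≈ 0.8813

0.881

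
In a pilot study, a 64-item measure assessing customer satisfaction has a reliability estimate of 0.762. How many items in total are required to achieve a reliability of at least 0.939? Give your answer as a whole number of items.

308

n = 0.939 × (1 − 0.762) / [ 0.762 × (1 − 0.939) ]
  = 0.223482 / 0.046482 = 4.8079
4.8079 × 64 = 307.71 → 308 items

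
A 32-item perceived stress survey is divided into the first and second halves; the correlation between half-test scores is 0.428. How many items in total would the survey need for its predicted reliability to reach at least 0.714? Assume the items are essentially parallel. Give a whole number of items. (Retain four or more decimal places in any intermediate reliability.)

54

r_full = 2(0.428)/(1 + 0.428) = 0.5994
n = r_tgt(1 − r_full) / [r_full(1 − r_tgt)] = 0.714 × 0.4006 / (0.5994 × 0.286) ≈ 1.6685
Required items = 1.6685 × 32 = 53.39, so 54 items.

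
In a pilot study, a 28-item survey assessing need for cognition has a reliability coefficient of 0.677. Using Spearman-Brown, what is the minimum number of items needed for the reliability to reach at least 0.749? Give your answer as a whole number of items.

40

Rearranging the Spearman-Brown formula for n,
n = r*(1 − r) / [ r (1 − r*) ]
n = 0.749(1 − 0.677) / [0.677(1 − 0.749)]
  = 0.241927 / 0.169927 = 1.4237
Items needed = n × 28 = 1.4237 × 28 ≈ 39.86 → round up to 40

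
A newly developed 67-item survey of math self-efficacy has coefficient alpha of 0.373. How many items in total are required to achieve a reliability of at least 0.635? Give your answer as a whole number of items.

Spearman-Brown solved for the length factor n:
n = r_target (1 − r_old) / [ r_old (1 − r_target) ]
n = [0.635 × 0.627] / [0.373 × 0.365]
n = 0.398145 / 0.136145 ≈ 2.9244
2.9244 × 67 = 195.93 → 196 items

196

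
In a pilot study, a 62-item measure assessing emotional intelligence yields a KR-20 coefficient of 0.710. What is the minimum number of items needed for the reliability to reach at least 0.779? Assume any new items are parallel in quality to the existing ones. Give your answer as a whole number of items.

90

Invert Spearman-Brown to solve for n:
n = r*(1 − r) / [ r (1 − r*) ]
n = 0.779(1 − 0.710) / [0.710(1 − 0.779)]
n = 0.225910 / 0.156910 ≈ 1.4397
1.4397 × 62 = 89.26 → 90 items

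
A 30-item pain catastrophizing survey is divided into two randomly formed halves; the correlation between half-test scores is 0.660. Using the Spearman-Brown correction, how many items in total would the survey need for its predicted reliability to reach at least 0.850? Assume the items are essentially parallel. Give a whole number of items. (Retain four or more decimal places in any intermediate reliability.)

Corrected full-test reliability: r_full = 2 × 0.660 / (1 + 0.660) ≈ 0.7952
Solve Spearman-Brown for n: n = 0.850(1 − 0.7952) / [0.7952(1 − 0.850)] = 1.4594
Items = 1.4594 × 30 ≈ 43.78 → 44

44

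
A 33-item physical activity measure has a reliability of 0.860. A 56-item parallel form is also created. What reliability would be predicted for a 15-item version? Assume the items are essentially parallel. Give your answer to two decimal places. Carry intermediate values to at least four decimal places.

Only the ratio of lengths matters: n = 15/33 = 0.4545
r_{15} = n·r / (1 + (n − 1)·r) = 0.3909 / 0.5309 ≈ 0.7363

0.74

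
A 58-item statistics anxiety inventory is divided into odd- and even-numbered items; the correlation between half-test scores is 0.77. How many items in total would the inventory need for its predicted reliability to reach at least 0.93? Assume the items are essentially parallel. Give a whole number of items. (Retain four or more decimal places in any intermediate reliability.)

Corrected full-test reliability: r_full = 2 × 0.77 / (1 + 0.77) ≈ 0.8701
Solve Spearman-Brown for n: n = 0.93(1 − 0.8701) / [0.8701(1 − 0.93)] = 1.9835
Required items = 1.9835 × 58 = 115.04, so 116 items.

116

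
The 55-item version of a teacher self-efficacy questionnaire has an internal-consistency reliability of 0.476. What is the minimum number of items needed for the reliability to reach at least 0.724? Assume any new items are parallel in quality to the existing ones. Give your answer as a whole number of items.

Invert Spearman-Brown to solve for n:
n = r*(1 − r) / [ r (1 − r*) ]
n = 0.724(1 − 0.476) / [0.476(1 − 0.724)]
  = 0.379376 / 0.131376 = 2.8877
Items needed = n × 55 = 2.8877 × 55 ≈ 158.82 → round up to 159

159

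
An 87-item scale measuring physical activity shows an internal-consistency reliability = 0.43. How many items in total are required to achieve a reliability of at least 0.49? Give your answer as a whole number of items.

111

Rearranging the Spearman-Brown formula for n,
n = r*(1 − r) / [ r (1 − r*) ]
n = [0.49 × 0.57] / [0.43 × 0.51]
n = 0.2793 / 0.2193 ≈ 1.2736
So the test needs 1.2736 × 87 ≈ 110.80 items; rounding up, 111.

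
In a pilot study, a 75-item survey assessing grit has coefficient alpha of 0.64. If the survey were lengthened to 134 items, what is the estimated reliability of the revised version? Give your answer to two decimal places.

The new length is 134/75 = 1.7867 times the old.
r_new = 1.7867·0.64 / [1 + (1.7867 − 1)·0.64]
     = 1.1435 / 1.5035 = 0.7606

0.76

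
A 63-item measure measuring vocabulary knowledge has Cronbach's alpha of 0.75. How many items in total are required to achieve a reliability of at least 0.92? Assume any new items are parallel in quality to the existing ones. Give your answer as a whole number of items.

242

Spearman-Brown solved for the length factor n:
n = r_target (1 − r_old) / [ r_old (1 − r_target) ]
n = [0.92 × 0.25] / [0.75 × 0.08]
n = 0.2300 / 0.0600 ≈ 3.8333
So the test needs 3.8333 × 63 ≈ 241.50 items; rounding up, 242.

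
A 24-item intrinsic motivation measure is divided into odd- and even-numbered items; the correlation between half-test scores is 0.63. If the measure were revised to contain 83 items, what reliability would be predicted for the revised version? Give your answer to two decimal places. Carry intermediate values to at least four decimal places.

Spearman-Brown correction (n = 2): r_full = 2·0.63/(1 + 0.63) = 0.7730
Then adjust to 83 items: n = 83/24 = 3.4583
r_new = n·r_full / (1 + (n − 1)·r_full) = 2.6733 / 2.9003 ≈ 0.9217

0.92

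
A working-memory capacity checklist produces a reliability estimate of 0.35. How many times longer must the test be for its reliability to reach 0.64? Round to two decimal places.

n = 0.64 × (1 − 0.35) / [ 0.35 × (1 − 0.64) ]
n = 0.4160 / 0.1260 ≈ 3.3016

3.30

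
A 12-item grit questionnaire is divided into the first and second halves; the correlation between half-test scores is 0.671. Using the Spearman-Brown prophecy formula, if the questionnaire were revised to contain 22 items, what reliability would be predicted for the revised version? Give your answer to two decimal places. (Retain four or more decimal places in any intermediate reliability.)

Spearman-Brown correction (n = 2): r_full = 2·0.671/(1 + 0.671) = 0.8031
Then adjust to 22 items: n = 22/12 = 1.8333
r_new = n·r_full / (1 + (n − 1)·r_full) = 1.4723 / 1.6692 ≈ 0.8820

0.88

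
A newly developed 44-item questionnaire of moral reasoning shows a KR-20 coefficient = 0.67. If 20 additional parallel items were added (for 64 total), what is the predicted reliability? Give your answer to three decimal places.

n = 64/44 = 1.4545
r_new = (1.4545 × 0.67) / (1 + (1.4545 − 1) × 0.67)
     = 0.9745 / 1.3045 = 0.7470

0.747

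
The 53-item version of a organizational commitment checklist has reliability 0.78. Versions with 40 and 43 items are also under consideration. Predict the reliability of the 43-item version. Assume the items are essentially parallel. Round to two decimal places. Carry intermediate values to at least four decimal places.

0.74

The 40-item form is not needed; work directly from the 53-item form with n = 43/53 = 0.8113.
r_{43} = n·r / (1 + (n − 1)·r) = 0.6328 / 0.8528 ≈ 0.7420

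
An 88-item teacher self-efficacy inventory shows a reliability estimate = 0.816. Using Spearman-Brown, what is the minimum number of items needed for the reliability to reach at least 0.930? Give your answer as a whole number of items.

n = 0.930 × (1 − 0.816) / [ 0.816 × (1 − 0.930) ]
n = 0.171120 / 0.057120 ≈ 2.9958
2.9958 × 88 = 263.63 → 264 items

264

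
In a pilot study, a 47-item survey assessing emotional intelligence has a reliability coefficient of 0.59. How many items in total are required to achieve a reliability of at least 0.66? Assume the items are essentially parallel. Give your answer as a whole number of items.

n = [0.66 × 0.41] / [0.59 × 0.34]
  = 0.2706 / 0.2006 = 1.3490
So the test needs 1.3490 × 47 ≈ 63.40 items; rounding up, 64.

64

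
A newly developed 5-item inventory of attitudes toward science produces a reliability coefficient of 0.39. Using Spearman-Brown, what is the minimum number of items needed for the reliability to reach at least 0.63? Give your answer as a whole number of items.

n = 0.63 × (1 − 0.39) / [ 0.39 × (1 − 0.63) ]
n = 0.3843 / 0.1443 ≈ 2.6632
So the test needs 2.6632 × 5 ≈ 13.32 items; rounding up, 14.

14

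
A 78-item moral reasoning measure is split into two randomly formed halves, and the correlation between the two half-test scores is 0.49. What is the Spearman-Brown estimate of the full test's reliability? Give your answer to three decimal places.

0.658

The full test is twice the length of either half (n = 2).
r_full = 2r_hh / (1 + r_hh) = 2 × 0.49 / (1 + 0.49)
       = 0.9800 / 1.4900 = 0.6577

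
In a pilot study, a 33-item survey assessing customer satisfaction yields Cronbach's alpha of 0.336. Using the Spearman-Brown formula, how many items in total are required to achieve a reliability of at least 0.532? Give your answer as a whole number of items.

75

Spearman-Brown solved for the length factor n:
n = r_target (1 − r_old) / [ r_old (1 − r_target) ]
n = 0.532(1 − 0.336) / [0.336(1 − 0.532)]
n = 0.353248 / 0.157248 ≈ 2.2464
2.2464 × 33 = 74.13 → 75 items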